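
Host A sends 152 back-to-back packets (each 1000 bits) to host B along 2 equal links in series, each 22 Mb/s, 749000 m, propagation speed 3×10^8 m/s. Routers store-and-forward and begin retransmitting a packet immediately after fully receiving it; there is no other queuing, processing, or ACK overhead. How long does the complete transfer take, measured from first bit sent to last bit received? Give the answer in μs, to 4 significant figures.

11950 μs

Per-hop transmission t_tx = L/R = 1000/22000000 = 45.4545 μs.
Per-hop propagation t_prop = 749000/300000000 = 2496.67 μs.
Pipeline fill: first packet needs 2·t_tx to clear all hops; remaining 151 packets each add one t_tx.
Total = (2+152-1)·t_tx + 2·t_prop = 153·45.4545 + 2·2496.67 = 11950 μs.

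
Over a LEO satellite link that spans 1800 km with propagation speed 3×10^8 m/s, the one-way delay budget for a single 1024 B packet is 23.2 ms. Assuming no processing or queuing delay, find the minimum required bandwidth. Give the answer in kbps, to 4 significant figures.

L = 8192 bits.
Propagation delay = 1800000 / 300000000 = 6 ms.
Transmission budget = 23.2 − 6 = 17.2 ms.
R ≥ L / t_tx = 8192 bits / 0.0172 s = 476.3 kbps.

476.3 kbps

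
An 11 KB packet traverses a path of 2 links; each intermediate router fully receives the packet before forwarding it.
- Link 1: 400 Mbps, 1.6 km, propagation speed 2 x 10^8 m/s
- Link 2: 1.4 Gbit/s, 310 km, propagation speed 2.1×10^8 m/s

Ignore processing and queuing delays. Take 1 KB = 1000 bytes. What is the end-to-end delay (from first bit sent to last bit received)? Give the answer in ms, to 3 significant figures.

1.77 ms

L = 88000 bits.
Transmission delays (L/R per hop): 0.22, 0.0628571 ms; sum = 0.282857 ms.
Propagation delays (d/s per hop): 0.008, 1.47619 ms; sum = 1.48419 ms.
End-to-end = 1.77 ms.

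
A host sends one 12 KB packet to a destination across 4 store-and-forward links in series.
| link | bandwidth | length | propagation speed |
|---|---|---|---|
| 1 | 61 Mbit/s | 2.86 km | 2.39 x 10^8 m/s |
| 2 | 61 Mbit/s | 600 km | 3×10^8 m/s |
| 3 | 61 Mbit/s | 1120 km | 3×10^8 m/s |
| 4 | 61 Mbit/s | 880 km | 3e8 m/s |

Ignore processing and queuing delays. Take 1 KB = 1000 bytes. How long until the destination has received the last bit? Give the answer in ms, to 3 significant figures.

L = 96000 bits.
Transmission delay per hop = L/R = 96000/61000000 = 1.57377 ms; 4 hops → 6.29508 ms.
Propagation delays (d/s per hop): 0.0119665, 2, 3.73333, 2.93333 ms; sum = 8.67863 ms.
End-to-end = 15.0 ms.

15.0 ms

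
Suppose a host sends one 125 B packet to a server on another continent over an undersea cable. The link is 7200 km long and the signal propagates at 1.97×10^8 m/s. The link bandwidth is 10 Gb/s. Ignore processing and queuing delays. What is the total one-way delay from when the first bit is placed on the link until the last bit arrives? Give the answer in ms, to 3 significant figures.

L = 125 × 8 = 1000 bits.
Transmission delay = L/R = 1000 / 10000000000 = 0.0001 ms.
Propagation delay = d/s = 7200000 m / 197000000 m/s = 36.5482 ms.
Total = 36.5 ms.

36.5 ms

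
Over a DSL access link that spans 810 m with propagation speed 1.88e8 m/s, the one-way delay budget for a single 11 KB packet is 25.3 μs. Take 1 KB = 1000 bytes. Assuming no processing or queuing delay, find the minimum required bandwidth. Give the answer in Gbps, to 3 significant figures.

L = 88000 bits.
Propagation delay = 810 / 188000000 = 4.30851 μs.
Transmission budget = 25.3 − 4.30851 = 20.9915 μs.
R ≥ L / t_tx = 88000 bits / 2.09915e-05 s = 4.19 Gbps.

4.19 Gbps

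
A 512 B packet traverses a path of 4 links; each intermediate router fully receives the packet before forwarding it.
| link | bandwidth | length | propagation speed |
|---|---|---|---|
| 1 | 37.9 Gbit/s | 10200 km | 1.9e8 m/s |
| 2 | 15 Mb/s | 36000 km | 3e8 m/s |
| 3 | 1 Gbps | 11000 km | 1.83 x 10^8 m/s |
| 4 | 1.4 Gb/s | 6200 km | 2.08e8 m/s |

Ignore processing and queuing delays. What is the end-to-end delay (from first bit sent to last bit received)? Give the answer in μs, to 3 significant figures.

264000 μs

L = 512 × 8 = 4096 bits.
Transmission delays (L/R per hop): 0.108074, 273.067, 4.096, 2.92571 μs; sum = 280.196 μs.
Propagation delays (d/s per hop): 53684.2, 120000, 60109.3, 29807.7 μs; sum = 263601 μs.
End-to-end = 264000 μs.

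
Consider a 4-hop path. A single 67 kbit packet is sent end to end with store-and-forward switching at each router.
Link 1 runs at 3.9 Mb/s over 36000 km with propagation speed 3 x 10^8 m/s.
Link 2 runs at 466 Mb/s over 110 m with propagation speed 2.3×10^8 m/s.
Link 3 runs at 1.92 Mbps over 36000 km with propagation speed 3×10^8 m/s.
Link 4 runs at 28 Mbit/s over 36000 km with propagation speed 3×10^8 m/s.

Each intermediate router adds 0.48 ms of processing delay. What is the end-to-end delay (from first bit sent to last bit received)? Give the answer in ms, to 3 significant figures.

416 ms

L = 67000 bits.
Transmission delays (L/R per hop): 17.1795, 0.143777, 34.8958, 2.39286 ms; sum = 54.612 ms.
Propagation delays (d/s per hop): 120, 0.000478261, 120, 120 ms; sum = 360 ms.
Processing at 3 router(s): 3 × 0.48 ms = 1.44 ms.
End-to-end = 416 ms.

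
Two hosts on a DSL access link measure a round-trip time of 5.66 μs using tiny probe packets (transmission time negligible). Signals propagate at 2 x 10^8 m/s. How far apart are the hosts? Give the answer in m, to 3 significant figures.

566 m

One-way propagation = RTT/2 = 2.83 μs.
d = s × t = 200000000 × 2.83e-06 = 566 m.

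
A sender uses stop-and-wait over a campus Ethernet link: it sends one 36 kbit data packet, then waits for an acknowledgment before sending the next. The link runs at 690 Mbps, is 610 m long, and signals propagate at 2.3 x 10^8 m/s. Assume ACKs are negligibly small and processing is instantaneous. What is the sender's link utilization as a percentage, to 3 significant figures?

t_tx = L/R = 36000/690000000 = 5.21739e-05 s.
t_prop = 610/2.3e+08 = 2.65217e-06 s; RTT = 5.30435e-06 s.
Cycle = t_tx + RTT = 5.74783e-05 s.
Utilization = t_tx / cycle = 5.21739e-05/5.74783e-05 = 90.8 %.

90.8 %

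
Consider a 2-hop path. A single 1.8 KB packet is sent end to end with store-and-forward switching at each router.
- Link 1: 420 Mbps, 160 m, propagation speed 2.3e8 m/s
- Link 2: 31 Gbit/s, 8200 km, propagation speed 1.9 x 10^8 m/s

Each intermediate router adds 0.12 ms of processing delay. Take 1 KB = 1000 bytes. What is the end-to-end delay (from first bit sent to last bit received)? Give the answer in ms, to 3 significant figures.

L = 14400 bits.
Transmission delays (L/R per hop): 0.0342857, 0.000464516 ms; sum = 0.0347502 ms.
Propagation delays (d/s per hop): 0.000695652, 43.1579 ms; sum = 43.1586 ms.
Processing at 1 router(s): 1 × 0.12 ms = 0.12 ms.
End-to-end = 43.3 ms.

43.3 ms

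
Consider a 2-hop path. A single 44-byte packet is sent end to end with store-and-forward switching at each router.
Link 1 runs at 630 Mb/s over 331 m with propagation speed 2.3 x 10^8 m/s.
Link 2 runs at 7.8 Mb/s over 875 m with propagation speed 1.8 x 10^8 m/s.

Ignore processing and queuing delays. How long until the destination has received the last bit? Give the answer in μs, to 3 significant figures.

52.0 μs

L = 44 × 8 = 352 bits.
Transmission delays (L/R per hop): 0.55873, 45.1282 μs; sum = 45.6869 μs.
Propagation delays (d/s per hop): 1.43913, 4.86111 μs; sum = 6.30024 μs.
End-to-end = 52.0 μs.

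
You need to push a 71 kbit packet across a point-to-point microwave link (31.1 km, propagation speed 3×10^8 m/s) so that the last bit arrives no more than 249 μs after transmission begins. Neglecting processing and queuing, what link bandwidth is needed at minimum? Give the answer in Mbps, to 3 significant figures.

Propagation delay = 31100 / 300000000 = 103.667 μs.
Transmission budget = 249 − 103.667 = 145.333 μs.
R ≥ L / t_tx = 71000 bits / 0.000145333 s = 489 Mbps.

489 Mbps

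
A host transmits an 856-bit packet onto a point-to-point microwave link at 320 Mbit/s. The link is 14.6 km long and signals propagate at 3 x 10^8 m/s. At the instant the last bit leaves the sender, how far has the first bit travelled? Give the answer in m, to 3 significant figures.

t_tx = L/R = 856/320000000 = 2.675e-06 s.
Distance = s × t_tx = 300000000 × 2.675e-06 = 803 m.

803 m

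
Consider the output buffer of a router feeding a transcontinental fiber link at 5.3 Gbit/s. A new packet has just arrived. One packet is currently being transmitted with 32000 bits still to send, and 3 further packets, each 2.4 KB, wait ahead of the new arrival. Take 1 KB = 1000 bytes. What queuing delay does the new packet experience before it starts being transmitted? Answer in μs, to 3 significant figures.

16.9 μs

Each queued packet: L/R = 19200/5300000000 = 3.62264 μs.
3 queued → 10.8679 μs.
Plus remaining 32000 bits of current packet: 6.03774 μs.
Queuing delay = 16.9 μs.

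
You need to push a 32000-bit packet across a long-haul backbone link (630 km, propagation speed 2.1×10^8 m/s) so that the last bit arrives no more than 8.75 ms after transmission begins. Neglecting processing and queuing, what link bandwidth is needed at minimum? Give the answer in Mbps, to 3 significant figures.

5.57 Mbps

Propagation delay = 630000 / 210000000 = 3 ms.
Transmission budget = 8.75 − 3 = 5.75 ms.
R ≥ L / t_tx = 32000 bits / 0.00575 s = 5.57 Mbps.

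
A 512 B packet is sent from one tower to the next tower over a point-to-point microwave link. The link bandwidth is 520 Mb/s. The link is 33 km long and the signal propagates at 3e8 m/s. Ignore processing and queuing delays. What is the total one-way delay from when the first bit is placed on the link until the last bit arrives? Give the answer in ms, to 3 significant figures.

L = 512 × 8 = 4096 bits.
Transmission delay = L/R = 4096 / 520000000 = 0.00787692 ms.
Propagation delay = d/s = 33000 m / 300000000 m/s = 0.11 ms.
Total = 0.118 ms.

0.118 ms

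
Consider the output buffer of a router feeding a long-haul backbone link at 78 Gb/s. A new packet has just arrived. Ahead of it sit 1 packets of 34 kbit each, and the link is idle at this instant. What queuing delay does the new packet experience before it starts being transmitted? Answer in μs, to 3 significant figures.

0.436 μs

Each queued packet: L/R = 34000/78000000000 = 0.435897 μs.
1 queued → 0.435897 μs.
Queuing delay = 0.436 μs.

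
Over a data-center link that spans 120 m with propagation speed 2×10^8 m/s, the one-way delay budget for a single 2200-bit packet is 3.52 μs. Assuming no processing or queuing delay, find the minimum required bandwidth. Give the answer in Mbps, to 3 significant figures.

Propagation delay = 120 / 200000000 = 0.6 μs.
Transmission budget = 3.52 − 0.6 = 2.92 μs.
R ≥ L / t_tx = 2200 bits / 2.92e-06 s = 753 Mbps.

753 Mbps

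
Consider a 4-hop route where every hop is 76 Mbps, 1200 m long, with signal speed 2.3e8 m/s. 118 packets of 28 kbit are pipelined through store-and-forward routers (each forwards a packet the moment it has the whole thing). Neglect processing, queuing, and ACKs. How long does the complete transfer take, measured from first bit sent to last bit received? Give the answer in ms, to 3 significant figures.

Per-hop transmission t_tx = L/R = 28000/76000000 = 0.368421 ms.
Per-hop propagation t_prop = 1200/2.3e+08 = 0.00521739 ms.
Pipeline fill: first packet needs 4·t_tx to clear all hops; remaining 117 packets each add one t_tx.
Total = (4+118-1)·t_tx + 4·t_prop = 121·0.368421 + 4·0.00521739 = 44.6 ms.

44.6 ms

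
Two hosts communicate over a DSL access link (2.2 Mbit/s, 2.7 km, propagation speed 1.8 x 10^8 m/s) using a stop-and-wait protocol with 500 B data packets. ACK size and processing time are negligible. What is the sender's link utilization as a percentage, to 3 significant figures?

98.4 %

t_tx = L/R = 4000/2200000 = 0.00181818 s.
t_prop = 2700/180000000 = 1.5e-05 s; RTT = 3e-05 s.
Cycle = t_tx + RTT = 0.00184818 s.
Utilization = t_tx / cycle = 0.00181818/0.00184818 = 98.4 %.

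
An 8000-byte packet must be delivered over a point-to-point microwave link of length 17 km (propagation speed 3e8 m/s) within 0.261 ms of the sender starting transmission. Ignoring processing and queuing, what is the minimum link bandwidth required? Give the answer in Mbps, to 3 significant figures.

L = 64000 bits.
Propagation delay = 17000 / 300000000 = 0.0566667 ms.
Transmission budget = 0.261 − 0.0566667 = 0.204333 ms.
R ≥ L / t_tx = 64000 bits / 0.000204333 s = 313 Mbps.

313 Mbps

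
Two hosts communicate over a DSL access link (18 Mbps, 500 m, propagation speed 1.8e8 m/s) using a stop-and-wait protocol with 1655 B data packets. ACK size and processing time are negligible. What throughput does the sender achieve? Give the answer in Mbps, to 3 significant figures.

17.9 Mbps

t_tx = L/R = 13240/18000000 = 0.000735556 s.
t_prop = 500/180000000 = 2.77778e-06 s; RTT = 5.55556e-06 s.
Cycle = t_tx + RTT = 0.000741111 s.
Throughput = L / cycle = 13240 / 0.000741111 = 17.9 Mbps.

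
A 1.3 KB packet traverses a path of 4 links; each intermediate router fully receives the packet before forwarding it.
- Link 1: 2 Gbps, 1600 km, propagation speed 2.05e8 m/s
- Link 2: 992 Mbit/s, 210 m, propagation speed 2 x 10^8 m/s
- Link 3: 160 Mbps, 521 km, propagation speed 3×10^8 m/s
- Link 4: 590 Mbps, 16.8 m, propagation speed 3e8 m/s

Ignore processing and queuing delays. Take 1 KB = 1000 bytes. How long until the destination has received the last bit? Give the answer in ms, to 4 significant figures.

9.641 ms

L = 10400 bits.
Transmission delays (L/R per hop): 0.0052, 0.0104839, 0.065, 0.0176271 ms; sum = 0.098311 ms.
Propagation delays (d/s per hop): 7.80488, 0.00105, 1.73667, 5.6e-05 ms; sum = 9.54265 ms.
End-to-end = 9.641 ms.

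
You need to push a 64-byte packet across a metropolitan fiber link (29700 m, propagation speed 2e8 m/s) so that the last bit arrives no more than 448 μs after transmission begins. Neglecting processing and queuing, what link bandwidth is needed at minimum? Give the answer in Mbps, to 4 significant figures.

1.710 Mbps

L = 512 bits.
Propagation delay = 29700 / 200000000 = 148.5 μs.
Transmission budget = 448 − 148.5 = 299.5 μs.
R ≥ L / t_tx = 512 bits / 0.0002995 s = 1.710 Mbps.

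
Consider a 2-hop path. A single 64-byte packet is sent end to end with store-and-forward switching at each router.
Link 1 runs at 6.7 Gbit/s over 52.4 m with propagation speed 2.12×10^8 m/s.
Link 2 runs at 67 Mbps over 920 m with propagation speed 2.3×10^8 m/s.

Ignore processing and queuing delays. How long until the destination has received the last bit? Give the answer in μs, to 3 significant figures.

L = 64 × 8 = 512 bits.
Transmission delays (L/R per hop): 0.0764179, 7.64179 μs; sum = 7.71821 μs.
Propagation delays (d/s per hop): 0.24717, 4 μs; sum = 4.24717 μs.
End-to-end = 12.0 μs.

12.0 μs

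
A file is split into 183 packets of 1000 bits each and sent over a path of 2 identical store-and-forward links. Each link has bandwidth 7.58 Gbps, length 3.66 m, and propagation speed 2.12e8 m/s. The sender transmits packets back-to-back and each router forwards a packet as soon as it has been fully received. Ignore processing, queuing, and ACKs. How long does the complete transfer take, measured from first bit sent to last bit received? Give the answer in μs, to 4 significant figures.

Per-hop transmission t_tx = L/R = 1000/7580000000 = 0.131926 μs.
Per-hop propagation t_prop = 3.66/212000000 = 0.0172642 μs.
Pipeline fill: first packet needs 2·t_tx to clear all hops; remaining 182 packets each add one t_tx.
Total = (2+183-1)·t_tx + 2·t_prop = 184·0.131926 + 2·0.0172642 = 24.31 μs.

24.31 μs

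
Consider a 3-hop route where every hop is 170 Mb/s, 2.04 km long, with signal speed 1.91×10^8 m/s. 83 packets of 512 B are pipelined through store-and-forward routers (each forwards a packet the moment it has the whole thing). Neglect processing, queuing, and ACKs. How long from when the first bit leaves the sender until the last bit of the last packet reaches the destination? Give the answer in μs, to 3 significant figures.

Per-hop transmission t_tx = L/R = 4096/170000000 = 24.0941 μs.
Per-hop propagation t_prop = 2040/191000000 = 10.6806 μs.
Pipeline fill: first packet needs 3·t_tx to clear all hops; remaining 82 packets each add one t_tx.
Total = (3+83-1)·t_tx + 3·t_prop = 85·24.0941 + 3·10.6806 = 2080 μs.

2080 μs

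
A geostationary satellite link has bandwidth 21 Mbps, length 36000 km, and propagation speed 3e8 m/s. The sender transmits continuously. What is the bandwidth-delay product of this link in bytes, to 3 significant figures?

315000 bytes

Propagation delay = 36000000 / 300000000 = 0.12 s.
BDP = R × t_prop = 21000000 × 0.12 = 2520000 bits.
In bytes: 2520000/8 = 315000 bytes.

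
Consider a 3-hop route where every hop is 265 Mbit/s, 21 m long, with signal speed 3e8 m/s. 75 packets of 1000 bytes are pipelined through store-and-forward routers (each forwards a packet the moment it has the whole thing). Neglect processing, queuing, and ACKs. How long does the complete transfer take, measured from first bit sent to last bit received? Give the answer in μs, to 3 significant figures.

2320 μs

Per-hop transmission t_tx = L/R = 8000/265000000 = 30.1887 μs.
Per-hop propagation t_prop = 21/300000000 = 0.07 μs.
Pipeline fill: first packet needs 3·t_tx to clear all hops; remaining 74 packets each add one t_tx.
Total = (3+75-1)·t_tx + 3·t_prop = 77·30.1887 + 3·0.07 = 2320 μs.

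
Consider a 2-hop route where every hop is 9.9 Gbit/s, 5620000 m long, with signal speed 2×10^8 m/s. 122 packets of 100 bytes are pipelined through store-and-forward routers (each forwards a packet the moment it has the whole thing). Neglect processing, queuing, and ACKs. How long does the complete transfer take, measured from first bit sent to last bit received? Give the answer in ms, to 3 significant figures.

56.2 ms

Per-hop transmission t_tx = L/R = 800/9900000000 = 8.08081e-05 ms.
Per-hop propagation t_prop = 5620000/200000000 = 28.1 ms.
Pipeline fill: first packet needs 2·t_tx to clear all hops; remaining 121 packets each add one t_tx.
Total = (2+122-1)·t_tx + 2·t_prop = 123·8.08081e-05 + 2·28.1 = 56.2 ms.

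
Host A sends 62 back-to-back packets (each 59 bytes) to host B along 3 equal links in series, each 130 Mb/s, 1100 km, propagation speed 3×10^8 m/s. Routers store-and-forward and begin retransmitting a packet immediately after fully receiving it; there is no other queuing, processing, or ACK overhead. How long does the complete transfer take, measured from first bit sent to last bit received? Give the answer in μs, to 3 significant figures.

Per-hop transmission t_tx = L/R = 472/130000000 = 3.63077 μs.
Per-hop propagation t_prop = 1100000/300000000 = 3666.67 μs.
Pipeline fill: first packet needs 3·t_tx to clear all hops; remaining 61 packets each add one t_tx.
Total = (3+62-1)·t_tx + 3·t_prop = 64·3.63077 + 3·3666.67 = 11200 μs.

11200 μs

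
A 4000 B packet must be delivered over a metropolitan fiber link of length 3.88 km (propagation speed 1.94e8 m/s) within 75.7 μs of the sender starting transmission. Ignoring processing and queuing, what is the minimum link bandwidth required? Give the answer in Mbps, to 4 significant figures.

574.5 Mbps

L = 32000 bits.
Propagation delay = 3880 / 194000000 = 20 μs.
Transmission budget = 75.7 − 20 = 55.7 μs.
R ≥ L / t_tx = 32000 bits / 5.57e-05 s = 574.5 Mbps.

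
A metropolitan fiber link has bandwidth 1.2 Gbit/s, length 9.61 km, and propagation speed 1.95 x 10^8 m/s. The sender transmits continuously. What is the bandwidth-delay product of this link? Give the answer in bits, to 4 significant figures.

59140 bits

Propagation delay = 9610 / 195000000 = 4.92821e-05 s.
BDP = R × t_prop = 1200000000 × 4.92821e-05 = 59138.5 bits.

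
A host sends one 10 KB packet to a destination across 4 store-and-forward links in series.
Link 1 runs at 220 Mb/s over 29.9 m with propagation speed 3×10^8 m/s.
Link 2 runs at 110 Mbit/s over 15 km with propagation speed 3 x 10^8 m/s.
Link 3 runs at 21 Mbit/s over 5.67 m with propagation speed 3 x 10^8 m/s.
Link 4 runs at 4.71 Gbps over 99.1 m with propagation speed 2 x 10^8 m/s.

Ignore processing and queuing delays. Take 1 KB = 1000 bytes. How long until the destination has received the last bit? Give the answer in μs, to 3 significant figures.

4970 μs

L = 80000 bits.
Transmission delays (L/R per hop): 363.636, 727.273, 3809.52, 16.9851 μs; sum = 4917.42 μs.
Propagation delays (d/s per hop): 0.0996667, 50, 0.0189, 0.4955 μs; sum = 50.6141 μs.
End-to-end = 4970 μs.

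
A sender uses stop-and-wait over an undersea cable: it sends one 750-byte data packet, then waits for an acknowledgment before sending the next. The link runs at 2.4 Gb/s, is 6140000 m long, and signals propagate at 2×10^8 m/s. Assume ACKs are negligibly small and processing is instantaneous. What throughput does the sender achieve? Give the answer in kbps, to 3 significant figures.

97.7 kbps

t_tx = L/R = 6000/2400000000 = 2.5e-06 s.
t_prop = 6140000/200000000 = 0.0307 s; RTT = 0.0614 s.
Cycle = t_tx + RTT = 0.0614025 s.
Throughput = L / cycle = 6000 / 0.0614025 = 97.7 kbps.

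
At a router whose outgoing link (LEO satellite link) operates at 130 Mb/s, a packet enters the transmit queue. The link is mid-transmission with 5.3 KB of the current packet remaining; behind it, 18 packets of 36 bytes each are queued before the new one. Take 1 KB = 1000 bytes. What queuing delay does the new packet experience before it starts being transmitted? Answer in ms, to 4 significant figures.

Each queued packet: L/R = 288/130000000 = 0.00221538 ms.
18 queued → 0.0398769 ms.
Plus remaining 42400 bits of current packet: 0.326154 ms.
Queuing delay = 0.3660 ms.

0.3660 ms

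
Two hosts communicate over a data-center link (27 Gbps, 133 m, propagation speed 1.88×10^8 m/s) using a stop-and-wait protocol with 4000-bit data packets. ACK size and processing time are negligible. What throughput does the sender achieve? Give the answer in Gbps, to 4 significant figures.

2.559 Gbps

t_tx = L/R = 4000/27000000000 = 1.48148e-07 s.
t_prop = 133/188000000 = 7.07447e-07 s; RTT = 1.41489e-06 s.
Cycle = t_tx + RTT = 1.56304e-06 s.
Throughput = L / cycle = 4000 / 1.56304e-06 = 2.559 Gbps.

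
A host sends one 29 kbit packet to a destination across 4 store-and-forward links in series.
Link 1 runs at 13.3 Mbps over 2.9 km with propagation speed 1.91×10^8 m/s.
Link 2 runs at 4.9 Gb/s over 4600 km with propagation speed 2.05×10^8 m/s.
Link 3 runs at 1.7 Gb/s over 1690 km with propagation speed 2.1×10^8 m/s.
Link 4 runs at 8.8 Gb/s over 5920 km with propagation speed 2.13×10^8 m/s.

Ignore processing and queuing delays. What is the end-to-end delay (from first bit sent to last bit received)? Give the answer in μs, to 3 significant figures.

L = 29000 bits.
Transmission delays (L/R per hop): 2180.45, 5.91837, 17.0588, 3.29545 μs; sum = 2206.72 μs.
Propagation delays (d/s per hop): 15.1832, 22439, 8047.62, 27793.4 μs; sum = 58295.3 μs.
End-to-end = 60500 μs.

60500 μs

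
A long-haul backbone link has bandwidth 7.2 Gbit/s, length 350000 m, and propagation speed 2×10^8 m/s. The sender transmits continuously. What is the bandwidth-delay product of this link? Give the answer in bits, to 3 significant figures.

12600000 bits

Propagation delay = 350000 / 200000000 = 0.00175 s.
BDP = R × t_prop = 7200000000 × 0.00175 = 12600000 bits.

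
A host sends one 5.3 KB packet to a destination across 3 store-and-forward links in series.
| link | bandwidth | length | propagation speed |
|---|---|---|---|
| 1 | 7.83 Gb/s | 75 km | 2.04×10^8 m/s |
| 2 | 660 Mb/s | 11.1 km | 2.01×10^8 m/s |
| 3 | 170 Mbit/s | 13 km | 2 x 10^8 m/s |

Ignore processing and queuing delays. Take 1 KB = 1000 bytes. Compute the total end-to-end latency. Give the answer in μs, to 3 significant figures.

807 μs

L = 42400 bits.
Transmission delays (L/R per hop): 5.41507, 64.2424, 249.412 μs; sum = 319.069 μs.
Propagation delays (d/s per hop): 367.647, 55.2239, 65 μs; sum = 487.871 μs.
End-to-end = 807 μs.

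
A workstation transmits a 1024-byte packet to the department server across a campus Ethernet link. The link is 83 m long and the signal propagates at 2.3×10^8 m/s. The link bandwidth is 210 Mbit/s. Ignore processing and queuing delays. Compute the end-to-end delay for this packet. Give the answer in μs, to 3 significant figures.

L = 1024 × 8 = 8192 bits.
Transmission delay = L/R = 8192 / 210000000 = 39.0095 μs.
Propagation delay = d/s = 83 m / 2.3e+08 m/s = 0.36087 μs.
Total = 39.4 μs.

39.4 μs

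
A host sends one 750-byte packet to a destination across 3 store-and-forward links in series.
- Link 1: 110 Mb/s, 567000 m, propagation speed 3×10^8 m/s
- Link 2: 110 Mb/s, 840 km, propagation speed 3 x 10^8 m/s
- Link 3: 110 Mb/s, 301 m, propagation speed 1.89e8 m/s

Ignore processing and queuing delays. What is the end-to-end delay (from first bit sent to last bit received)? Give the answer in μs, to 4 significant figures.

L = 750 × 8 = 6000 bits.
Transmission delay per hop = L/R = 6000/110000000 = 54.5455 μs; 3 hops → 163.636 μs.
Propagation delays (d/s per hop): 1890, 2800, 1.59259 μs; sum = 4691.59 μs.
End-to-end = 4855 μs.

4855 μs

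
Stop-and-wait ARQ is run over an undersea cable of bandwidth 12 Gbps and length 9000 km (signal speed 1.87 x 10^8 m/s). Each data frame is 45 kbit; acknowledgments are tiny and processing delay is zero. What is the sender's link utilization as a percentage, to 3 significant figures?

0.00390 %

t_tx = L/R = 45000/12000000000 = 3.75e-06 s.
t_prop = 9000000/187000000 = 0.0481283 s; RTT = 0.0962567 s.
Cycle = t_tx + RTT = 0.0962604 s.
Utilization = t_tx / cycle = 3.75e-06/0.0962604 = 0.00390 %.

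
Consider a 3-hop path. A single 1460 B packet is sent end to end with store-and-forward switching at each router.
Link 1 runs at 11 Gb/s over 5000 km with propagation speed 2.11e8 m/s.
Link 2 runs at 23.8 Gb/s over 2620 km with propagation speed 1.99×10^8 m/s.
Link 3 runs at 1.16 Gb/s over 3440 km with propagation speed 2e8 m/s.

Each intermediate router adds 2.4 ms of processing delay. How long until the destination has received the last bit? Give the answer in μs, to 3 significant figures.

L = 1460 × 8 = 11680 bits.
Transmission delays (L/R per hop): 1.06182, 0.490756, 10.069 μs; sum = 11.6215 μs.
Propagation delays (d/s per hop): 23696.7, 13165.8, 17200 μs; sum = 54062.5 μs.
Processing at 2 router(s): 2 × 2.4 ms = 4800 μs.
End-to-end = 58900 μs.

58900 μs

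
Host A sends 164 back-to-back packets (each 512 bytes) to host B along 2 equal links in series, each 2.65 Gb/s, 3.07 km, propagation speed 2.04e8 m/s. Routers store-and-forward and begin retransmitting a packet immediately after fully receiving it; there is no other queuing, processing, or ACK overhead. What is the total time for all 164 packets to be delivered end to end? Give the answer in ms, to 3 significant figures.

Per-hop transmission t_tx = L/R = 4096/2650000000 = 0.00154566 ms.
Per-hop propagation t_prop = 3070/204000000 = 0.015049 ms.
Pipeline fill: first packet needs 2·t_tx to clear all hops; remaining 163 packets each add one t_tx.
Total = (2+164-1)·t_tx + 2·t_prop = 165·0.00154566 + 2·0.015049 = 0.285 ms.

0.285 ms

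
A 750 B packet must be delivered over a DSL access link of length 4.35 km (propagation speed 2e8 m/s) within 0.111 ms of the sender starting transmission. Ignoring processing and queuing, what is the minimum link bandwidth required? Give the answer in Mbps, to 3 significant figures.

L = 6000 bits.
Propagation delay = 4350 / 200000000 = 0.02175 ms.
Transmission budget = 0.111 − 0.02175 = 0.08925 ms.
R ≥ L / t_tx = 6000 bits / 8.925e-05 s = 67.2 Mbps.

67.2 Mbps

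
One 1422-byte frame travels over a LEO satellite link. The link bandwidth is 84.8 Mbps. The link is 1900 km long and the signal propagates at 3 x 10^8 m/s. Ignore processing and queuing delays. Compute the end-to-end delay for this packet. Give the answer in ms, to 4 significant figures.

L = 1422 × 8 = 11376 bits.
Transmission delay = L/R = 11376 / 84800000 = 0.134151 ms.
Propagation delay = d/s = 1900000 m / 300000000 m/s = 6.33333 ms.
Total = 6.467 ms.

6.467 ms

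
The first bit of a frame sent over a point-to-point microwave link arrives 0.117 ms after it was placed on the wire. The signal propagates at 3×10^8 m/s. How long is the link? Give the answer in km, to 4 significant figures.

35.10 km

d = s × t_prop = 300000000 × 0.000117 = 35.10 km.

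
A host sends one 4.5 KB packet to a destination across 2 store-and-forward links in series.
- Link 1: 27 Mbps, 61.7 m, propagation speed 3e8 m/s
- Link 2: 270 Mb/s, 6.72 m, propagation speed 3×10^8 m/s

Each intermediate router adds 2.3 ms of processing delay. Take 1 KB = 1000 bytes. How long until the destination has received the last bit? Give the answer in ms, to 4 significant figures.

3.767 ms

L = 36000 bits.
Transmission delays (L/R per hop): 1.33333, 0.133333 ms; sum = 1.46667 ms.
Propagation delays (d/s per hop): 0.000205667, 2.24e-05 ms; sum = 0.000228067 ms.
Processing at 1 router(s): 1 × 2.3 ms = 2.3 ms.
End-to-end = 3.767 ms.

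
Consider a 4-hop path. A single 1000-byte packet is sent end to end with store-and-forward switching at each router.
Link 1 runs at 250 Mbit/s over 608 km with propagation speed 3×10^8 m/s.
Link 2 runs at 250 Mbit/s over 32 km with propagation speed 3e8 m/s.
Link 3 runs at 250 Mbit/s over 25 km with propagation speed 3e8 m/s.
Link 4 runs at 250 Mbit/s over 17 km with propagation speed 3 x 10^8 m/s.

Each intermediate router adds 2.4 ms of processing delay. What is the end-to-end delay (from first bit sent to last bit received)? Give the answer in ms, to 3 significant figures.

L = 1000 × 8 = 8000 bits.
Transmission delay per hop = L/R = 8000/250000000 = 0.032 ms; 4 hops → 0.128 ms.
Propagation delays (d/s per hop): 2.02667, 0.106667, 0.0833333, 0.0566667 ms; sum = 2.27333 ms.
Processing at 3 router(s): 3 × 2.4 ms = 7.2 ms.
End-to-end = 9.60 ms.

9.60 ms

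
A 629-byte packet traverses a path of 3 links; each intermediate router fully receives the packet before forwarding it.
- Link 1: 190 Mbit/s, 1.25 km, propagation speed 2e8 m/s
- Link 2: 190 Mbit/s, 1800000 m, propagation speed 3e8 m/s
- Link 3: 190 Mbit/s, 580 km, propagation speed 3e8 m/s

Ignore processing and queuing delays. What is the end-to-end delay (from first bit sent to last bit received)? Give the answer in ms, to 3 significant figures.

8.02 ms

L = 629 × 8 = 5032 bits.
Transmission delay per hop = L/R = 5032/190000000 = 0.0264842 ms; 3 hops → 0.0794526 ms.
Propagation delays (d/s per hop): 0.00625, 6, 1.93333 ms; sum = 7.93958 ms.
End-to-end = 8.02 ms.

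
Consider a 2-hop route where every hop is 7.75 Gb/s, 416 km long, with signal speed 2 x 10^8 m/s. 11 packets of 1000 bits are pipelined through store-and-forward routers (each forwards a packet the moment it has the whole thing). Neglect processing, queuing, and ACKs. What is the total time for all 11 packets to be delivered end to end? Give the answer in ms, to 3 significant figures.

Per-hop transmission t_tx = L/R = 1000/7750000000 = 0.000129032 ms.
Per-hop propagation t_prop = 416000/200000000 = 2.08 ms.
Pipeline fill: first packet needs 2·t_tx to clear all hops; remaining 10 packets each add one t_tx.
Total = (2+11-1)·t_tx + 2·t_prop = 12·0.000129032 + 2·2.08 = 4.16 ms.

4.16 ms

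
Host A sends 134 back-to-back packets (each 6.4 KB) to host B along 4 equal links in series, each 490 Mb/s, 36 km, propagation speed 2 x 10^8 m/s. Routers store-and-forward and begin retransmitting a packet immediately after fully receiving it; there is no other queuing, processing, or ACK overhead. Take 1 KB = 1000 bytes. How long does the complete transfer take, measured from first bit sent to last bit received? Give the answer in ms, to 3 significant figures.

15.0 ms

Per-hop transmission t_tx = L/R = 51200/490000000 = 0.10449 ms.
Per-hop propagation t_prop = 36000/200000000 = 0.18 ms.
Pipeline fill: first packet needs 4·t_tx to clear all hops; remaining 133 packets each add one t_tx.
Total = (4+134-1)·t_tx + 4·t_prop = 137·0.10449 + 4·0.18 = 15.0 ms.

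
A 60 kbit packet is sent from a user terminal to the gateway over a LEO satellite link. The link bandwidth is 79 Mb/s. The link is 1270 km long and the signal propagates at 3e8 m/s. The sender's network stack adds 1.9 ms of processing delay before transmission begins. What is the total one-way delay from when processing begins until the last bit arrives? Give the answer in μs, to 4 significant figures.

L = 60000 bits.
Transmission delay = L/R = 60000 / 79000000 = 759.494 μs.
Propagation delay = d/s = 1270000 m / 300000000 m/s = 4233.33 μs.
Plus processing delay 1.9 ms = 1900 μs.
Total = 6893 μs.

6893 μs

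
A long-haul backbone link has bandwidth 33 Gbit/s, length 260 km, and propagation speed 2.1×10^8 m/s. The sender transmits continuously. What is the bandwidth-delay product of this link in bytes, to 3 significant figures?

Propagation delay = 260000 / 210000000 = 0.0012381 s.
BDP = R × t_prop = 33000000000 × 0.0012381 = 40857100 bits.
In bytes: 40857100/8 = 5110000 bytes.

5110000 bytes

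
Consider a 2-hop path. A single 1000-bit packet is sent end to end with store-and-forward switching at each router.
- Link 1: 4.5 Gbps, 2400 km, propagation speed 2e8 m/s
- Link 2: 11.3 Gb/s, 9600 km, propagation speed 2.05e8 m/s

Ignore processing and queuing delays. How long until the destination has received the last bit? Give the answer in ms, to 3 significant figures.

Transmission delays (L/R per hop): 0.000222222, 8.84956e-05 ms; sum = 0.000310718 ms.
Propagation delays (d/s per hop): 12, 46.8293 ms; sum = 58.8293 ms.
End-to-end = 58.8 ms.

58.8 ms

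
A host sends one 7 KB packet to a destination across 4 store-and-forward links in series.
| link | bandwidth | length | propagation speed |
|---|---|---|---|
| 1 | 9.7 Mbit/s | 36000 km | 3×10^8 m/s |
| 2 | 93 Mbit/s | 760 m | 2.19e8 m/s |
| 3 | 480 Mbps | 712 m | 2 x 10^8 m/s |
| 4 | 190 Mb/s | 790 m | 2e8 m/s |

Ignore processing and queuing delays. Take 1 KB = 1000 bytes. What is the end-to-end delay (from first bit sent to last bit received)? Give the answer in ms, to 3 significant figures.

L = 56000 bits.
Transmission delays (L/R per hop): 5.7732, 0.602151, 0.116667, 0.294737 ms; sum = 6.78675 ms.
Propagation delays (d/s per hop): 120, 0.00347032, 0.00356, 0.00395 ms; sum = 120.011 ms.
End-to-end = 127 ms.

127 ms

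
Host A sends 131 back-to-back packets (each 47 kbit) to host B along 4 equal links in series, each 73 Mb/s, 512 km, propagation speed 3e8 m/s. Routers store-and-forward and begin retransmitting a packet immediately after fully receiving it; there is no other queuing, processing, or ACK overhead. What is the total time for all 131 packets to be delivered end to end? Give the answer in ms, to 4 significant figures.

Per-hop transmission t_tx = L/R = 47000/73000000 = 0.643836 ms.
Per-hop propagation t_prop = 512000/300000000 = 1.70667 ms.
Pipeline fill: first packet needs 4·t_tx to clear all hops; remaining 130 packets each add one t_tx.
Total = (4+131-1)·t_tx + 4·t_prop = 134·0.643836 + 4·1.70667 = 93.10 ms.

93.10 ms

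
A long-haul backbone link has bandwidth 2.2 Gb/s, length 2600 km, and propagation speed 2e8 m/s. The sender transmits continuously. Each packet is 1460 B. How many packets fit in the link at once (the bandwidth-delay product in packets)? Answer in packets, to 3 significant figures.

Propagation delay = 2600000 / 200000000 = 0.013 s.
BDP = R × t_prop = 2200000000 × 0.013 = 28600000 bits.
In packets of 11680 bits: 2450 packets.

2450 packets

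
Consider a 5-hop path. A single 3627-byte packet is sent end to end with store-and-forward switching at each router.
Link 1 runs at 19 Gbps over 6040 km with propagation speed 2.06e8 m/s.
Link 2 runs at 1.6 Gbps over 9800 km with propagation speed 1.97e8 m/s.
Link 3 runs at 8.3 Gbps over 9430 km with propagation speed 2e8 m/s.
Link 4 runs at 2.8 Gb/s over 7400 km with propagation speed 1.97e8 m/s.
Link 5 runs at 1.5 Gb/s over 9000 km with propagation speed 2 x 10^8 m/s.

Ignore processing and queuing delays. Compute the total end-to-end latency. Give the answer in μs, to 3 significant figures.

L = 3627 × 8 = 29016 bits.
Transmission delays (L/R per hop): 1.52716, 18.135, 3.4959, 10.3629, 19.344 μs; sum = 52.8649 μs.
Propagation delays (d/s per hop): 29320.4, 49746.2, 47150, 37563.5, 45000 μs; sum = 208780 μs.
End-to-end = 209000 μs.

209000 μs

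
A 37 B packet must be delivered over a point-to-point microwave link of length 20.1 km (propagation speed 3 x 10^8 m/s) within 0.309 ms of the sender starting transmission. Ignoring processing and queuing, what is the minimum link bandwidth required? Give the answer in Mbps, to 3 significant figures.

L = 296 bits.
Propagation delay = 20100 / 300000000 = 0.067 ms.
Transmission budget = 0.309 − 0.067 = 0.242 ms.
R ≥ L / t_tx = 296 bits / 0.000242 s = 1.22 Mbps.

1.22 Mbps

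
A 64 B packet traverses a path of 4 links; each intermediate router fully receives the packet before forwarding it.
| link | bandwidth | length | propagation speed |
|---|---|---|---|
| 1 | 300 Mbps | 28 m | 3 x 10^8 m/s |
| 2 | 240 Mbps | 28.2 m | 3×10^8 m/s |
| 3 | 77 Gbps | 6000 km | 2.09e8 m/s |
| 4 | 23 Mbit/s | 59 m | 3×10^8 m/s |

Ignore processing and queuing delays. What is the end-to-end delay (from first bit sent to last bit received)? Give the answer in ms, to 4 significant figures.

L = 64 × 8 = 512 bits.
Transmission delays (L/R per hop): 0.00170667, 0.00213333, 6.64935e-06, 0.0222609 ms; sum = 0.0261075 ms.
Propagation delays (d/s per hop): 9.33333e-05, 9.4e-05, 28.7081, 0.000196667 ms; sum = 28.7085 ms.
End-to-end = 28.73 ms.

28.73 ms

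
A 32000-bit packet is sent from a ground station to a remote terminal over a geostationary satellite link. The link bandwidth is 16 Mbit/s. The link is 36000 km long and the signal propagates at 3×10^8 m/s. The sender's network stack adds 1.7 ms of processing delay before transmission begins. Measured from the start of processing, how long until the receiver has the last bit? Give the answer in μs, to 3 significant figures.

Transmission delay = L/R = 32000 / 16000000 = 2000 μs.
Propagation delay = d/s = 36000000 m / 300000000 m/s = 120000 μs.
Plus processing delay 1.7 ms = 1700 μs.
Total = 124000 μs.

124000 μs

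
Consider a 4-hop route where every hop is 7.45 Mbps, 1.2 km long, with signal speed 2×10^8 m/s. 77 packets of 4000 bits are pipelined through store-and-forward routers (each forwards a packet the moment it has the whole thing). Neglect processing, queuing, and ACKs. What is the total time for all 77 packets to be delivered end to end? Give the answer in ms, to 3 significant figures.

43.0 ms

Per-hop transmission t_tx = L/R = 4000/7450000 = 0.536913 ms.
Per-hop propagation t_prop = 1200/200000000 = 0.006 ms.
Pipeline fill: first packet needs 4·t_tx to clear all hops; remaining 76 packets each add one t_tx.
Total = (4+77-1)·t_tx + 4·t_prop = 80·0.536913 + 4·0.006 = 43.0 ms.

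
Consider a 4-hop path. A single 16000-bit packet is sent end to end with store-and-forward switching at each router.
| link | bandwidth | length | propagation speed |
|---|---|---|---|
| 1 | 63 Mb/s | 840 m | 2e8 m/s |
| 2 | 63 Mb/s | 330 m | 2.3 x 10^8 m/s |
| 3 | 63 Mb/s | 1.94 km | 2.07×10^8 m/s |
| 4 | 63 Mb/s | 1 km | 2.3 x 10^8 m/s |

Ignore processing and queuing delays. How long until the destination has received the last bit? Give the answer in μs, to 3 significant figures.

1040 μs

Transmission delay per hop = L/R = 16000/63000000 = 253.968 μs; 4 hops → 1015.87 μs.
Propagation delays (d/s per hop): 4.2, 1.43478, 9.37198, 4.34783 μs; sum = 19.3546 μs.
End-to-end = 1040 μs.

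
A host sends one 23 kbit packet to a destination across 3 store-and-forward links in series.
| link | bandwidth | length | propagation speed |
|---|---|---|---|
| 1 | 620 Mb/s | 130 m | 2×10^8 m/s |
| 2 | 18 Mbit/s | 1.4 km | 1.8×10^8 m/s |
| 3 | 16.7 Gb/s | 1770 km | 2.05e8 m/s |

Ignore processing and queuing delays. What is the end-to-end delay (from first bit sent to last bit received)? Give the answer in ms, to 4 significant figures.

9.959 ms

L = 23000 bits.
Transmission delays (L/R per hop): 0.0370968, 1.27778, 0.00137725 ms; sum = 1.31625 ms.
Propagation delays (d/s per hop): 0.00065, 0.00777778, 8.63415 ms; sum = 8.64257 ms.
End-to-end = 9.959 ms.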